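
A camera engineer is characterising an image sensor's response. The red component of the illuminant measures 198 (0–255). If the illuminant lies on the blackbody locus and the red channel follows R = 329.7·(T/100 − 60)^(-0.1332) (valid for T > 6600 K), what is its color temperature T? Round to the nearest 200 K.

10600 K

(t − 60)^(-0.1332) = 198/329.7 = 0.60055.
t − 60 = 0.60055^(1/-0.1332) = 0.60055^(-7.508) = 45.980, so t = 105.980.
T = 100·t = 10598 K → 10600 K to the nearest 200 K.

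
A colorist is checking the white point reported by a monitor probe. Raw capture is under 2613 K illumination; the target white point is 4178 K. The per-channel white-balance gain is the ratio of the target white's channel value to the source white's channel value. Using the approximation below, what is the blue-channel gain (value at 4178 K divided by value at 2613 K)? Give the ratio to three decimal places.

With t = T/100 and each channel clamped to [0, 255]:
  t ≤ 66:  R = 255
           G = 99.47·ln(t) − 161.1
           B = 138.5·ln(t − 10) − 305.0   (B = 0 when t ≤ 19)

At 2613 K (t = 26.13):
  B = 138.5·ln(26.13 − 10) − 305.0 = 138.5·ln 16.13 − 305.0 = 138.5·2.7807 − 305.0 = 80.124.
At 4178 K (t = 41.78):
  B = 138.5·ln(41.78 − 10) − 305.0 = 138.5·ln 31.78 − 305.0 = 138.5·3.4588 − 305.0 = 174.049.
Gain = 174.049 / 80.124 = 2.1722 → 2.172.

2.172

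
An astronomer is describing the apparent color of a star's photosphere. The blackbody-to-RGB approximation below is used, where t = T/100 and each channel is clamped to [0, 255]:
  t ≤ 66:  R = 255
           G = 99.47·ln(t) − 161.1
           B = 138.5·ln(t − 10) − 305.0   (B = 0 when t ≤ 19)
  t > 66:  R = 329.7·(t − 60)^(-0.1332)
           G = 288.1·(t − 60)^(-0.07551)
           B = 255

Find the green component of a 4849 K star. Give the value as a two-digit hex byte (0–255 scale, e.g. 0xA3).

t = 4849/100 = 48.49; the t ≤ 66 branch applies.
G = 99.47·ln 48.49 − 161.1 = 99.47·3.8814 − 161.1 = 224.979.
Rounded: 225; in hex, 0xE1.

0xE1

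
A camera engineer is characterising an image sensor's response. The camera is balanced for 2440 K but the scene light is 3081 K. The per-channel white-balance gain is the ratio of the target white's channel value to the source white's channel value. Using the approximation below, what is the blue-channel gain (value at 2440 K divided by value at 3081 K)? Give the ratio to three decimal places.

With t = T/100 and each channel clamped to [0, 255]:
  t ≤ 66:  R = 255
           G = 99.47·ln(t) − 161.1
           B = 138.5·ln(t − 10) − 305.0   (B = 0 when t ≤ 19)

0.558

At 3081 K (t = 30.81):
  B = 138.5·ln(30.81 − 10) − 305.0 = 138.5·ln 20.81 − 305.0 = 138.5·3.0354 − 305.0 = 115.408.
At 2440 K (t = 24.4):
  B = 138.5·ln(24.4 − 10) − 305.0 = 138.5·ln 14.4 − 305.0 = 138.5·2.6672 − 305.0 = 64.411.
Gain = 64.411 / 115.408 = 0.5581 → 0.558.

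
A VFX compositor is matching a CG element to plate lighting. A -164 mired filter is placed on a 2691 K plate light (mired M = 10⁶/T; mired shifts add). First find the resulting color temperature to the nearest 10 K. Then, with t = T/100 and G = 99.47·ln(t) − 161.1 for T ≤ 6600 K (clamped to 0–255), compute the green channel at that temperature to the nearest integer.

224

M_in = 10⁶/2691 = 371.61; M_out = 371.61 + (-164) = 207.61.
T_out = 10⁶/207.61 = 4816.7 K → 4820 K; t = 48.2.
G = 99.47·ln 48.2 − 161.1 = 99.47·3.8754 − 161.1 = 224.382.
Rounded: 224.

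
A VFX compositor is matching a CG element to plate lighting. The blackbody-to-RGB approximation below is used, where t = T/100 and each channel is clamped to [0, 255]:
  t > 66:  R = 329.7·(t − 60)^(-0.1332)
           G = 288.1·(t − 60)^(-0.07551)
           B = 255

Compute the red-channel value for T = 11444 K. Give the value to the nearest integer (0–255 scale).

194

t = 11444/100 = 114.44; the t > 66 branch applies.
R = 329.7·(114.44 − 60)^(-0.1332) = 329.7·54.44^(-0.1332) = 329.7·0.58719 = 193.595.
Rounded: 194.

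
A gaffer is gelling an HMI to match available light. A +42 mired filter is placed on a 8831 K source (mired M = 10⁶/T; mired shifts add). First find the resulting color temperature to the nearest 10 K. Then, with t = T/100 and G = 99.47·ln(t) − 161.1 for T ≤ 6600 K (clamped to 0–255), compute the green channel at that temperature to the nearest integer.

M_in = 10⁶/8831 = 113.24; M_out = 113.24 + (+42) = 155.24.
T_out = 10⁶/155.24 = 6441.7 K → 6440 K; t = 64.4.
G = 99.47·ln 64.4 − 161.1 = 99.47·4.1651 − 161.1 = 253.204.
Rounded: 253.

253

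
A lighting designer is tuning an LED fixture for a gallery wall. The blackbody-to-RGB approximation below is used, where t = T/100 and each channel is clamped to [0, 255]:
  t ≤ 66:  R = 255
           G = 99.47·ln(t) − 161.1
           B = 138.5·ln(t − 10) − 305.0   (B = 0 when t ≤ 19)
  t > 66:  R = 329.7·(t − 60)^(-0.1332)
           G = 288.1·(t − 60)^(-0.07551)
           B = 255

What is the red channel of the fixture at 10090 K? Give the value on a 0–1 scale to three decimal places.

0.789

t = 10090/100 = 100.9; the t > 66 branch applies.
R = 329.7·(100.9 − 60)^(-0.1332) = 329.7·40.9^(-0.1332) = 329.7·0.60998 = 201.112.
On a 0–1 scale: 201.112/255 = 0.7887 → 0.789.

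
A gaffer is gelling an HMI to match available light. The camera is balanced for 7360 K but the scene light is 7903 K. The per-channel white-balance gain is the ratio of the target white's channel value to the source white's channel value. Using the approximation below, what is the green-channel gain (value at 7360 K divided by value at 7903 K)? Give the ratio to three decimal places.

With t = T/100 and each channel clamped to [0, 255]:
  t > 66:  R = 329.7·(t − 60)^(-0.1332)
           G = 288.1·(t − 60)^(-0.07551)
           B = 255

At 7903 K (t = 79.03):
  G = 288.1·(79.03 − 60)^(-0.07551) = 288.1·19.03^(-0.07551) = 288.1·0.80055 = 230.639.
At 7360 K (t = 73.6):
  G = 288.1·(73.6 − 60)^(-0.07551) = 288.1·13.6^(-0.07551) = 288.1·0.82112 = 236.565.
Gain = 236.565 / 230.639 = 1.0257 → 1.026.

1.026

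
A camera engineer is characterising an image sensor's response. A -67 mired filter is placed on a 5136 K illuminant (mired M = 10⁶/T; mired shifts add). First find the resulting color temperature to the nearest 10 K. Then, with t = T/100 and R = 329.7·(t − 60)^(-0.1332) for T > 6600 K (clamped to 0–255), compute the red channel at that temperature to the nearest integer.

M_in = 10⁶/5136 = 194.70; M_out = 194.70 + (-67) = 127.70.
T_out = 10⁶/127.70 = 7830.6 K → 7830 K; t = 78.3.
R = 329.7·(78.3 − 60)^(-0.1332) = 329.7·18.3^(-0.1332) = 329.7·0.67896 = 223.852.
Rounded: 224.

224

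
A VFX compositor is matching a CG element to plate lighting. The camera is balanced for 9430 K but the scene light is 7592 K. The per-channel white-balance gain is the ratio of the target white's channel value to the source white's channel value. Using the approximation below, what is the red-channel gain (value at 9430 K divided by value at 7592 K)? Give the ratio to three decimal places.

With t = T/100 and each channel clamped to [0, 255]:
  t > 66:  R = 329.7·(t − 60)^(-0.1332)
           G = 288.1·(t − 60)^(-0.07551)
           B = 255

0.903

At 7592 K (t = 75.92):
  R = 329.7·(75.92 − 60)^(-0.1332) = 329.7·15.92^(-0.1332) = 329.7·0.69167 = 228.045.
At 9430 K (t = 94.3):
  R = 329.7·(94.3 − 60)^(-0.1332) = 329.7·34.3^(-0.1332) = 329.7·0.62445 = 205.882.
Gain = 205.882 / 228.045 = 0.9028 → 0.903.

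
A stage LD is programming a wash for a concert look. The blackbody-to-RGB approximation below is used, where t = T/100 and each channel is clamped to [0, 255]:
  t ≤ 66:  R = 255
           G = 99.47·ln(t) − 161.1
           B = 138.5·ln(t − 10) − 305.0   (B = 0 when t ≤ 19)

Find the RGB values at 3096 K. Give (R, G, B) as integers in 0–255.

t = 3096/100 = 30.96; the t ≤ 66 branch applies.
R = 255 by definition for t ≤ 66.
G = 99.47·ln 30.96 − 161.1 = 99.47·3.4327 − 161.1 = 180.350.
B = 138.5·ln(30.96 − 10) − 305.0 = 138.5·ln 20.96 − 305.0 = 138.5·3.0426 − 305.0 = 116.402.
Rounded: (255, 180, 116).

(255, 180, 116)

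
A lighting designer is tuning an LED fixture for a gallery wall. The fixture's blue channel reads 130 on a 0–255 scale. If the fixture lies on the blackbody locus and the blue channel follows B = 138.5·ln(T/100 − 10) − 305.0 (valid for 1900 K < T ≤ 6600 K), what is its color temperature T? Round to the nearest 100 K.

3300 K

ln(t − 10) = (130 + 305.0) / 138.5 = 3.1408.
t − 10 = e^3.1408 = 23.122, so t = 33.122.
T = 100·t = 3312 K → 3300 K to the nearest 100 K.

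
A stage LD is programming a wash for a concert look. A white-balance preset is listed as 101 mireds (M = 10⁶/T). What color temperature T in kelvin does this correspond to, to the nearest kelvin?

T = 10⁶ / 101 = 9900.99 K → 9901 K.

9901 K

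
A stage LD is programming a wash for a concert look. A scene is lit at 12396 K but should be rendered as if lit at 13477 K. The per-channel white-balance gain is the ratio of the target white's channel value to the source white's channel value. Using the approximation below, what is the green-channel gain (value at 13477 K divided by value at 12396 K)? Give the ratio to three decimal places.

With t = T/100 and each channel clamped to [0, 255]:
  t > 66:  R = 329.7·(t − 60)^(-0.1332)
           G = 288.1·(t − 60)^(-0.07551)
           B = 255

At 12396 K (t = 123.96):
  G = 288.1·(123.96 − 60)^(-0.07551) = 288.1·63.96^(-0.07551) = 288.1·0.73053 = 210.465.
At 13477 K (t = 134.77):
  G = 288.1·(134.77 − 60)^(-0.07551) = 288.1·74.77^(-0.07551) = 288.1·0.72196 = 207.997.
Gain = 207.997 / 210.465 = 0.9883 → 0.988.

0.988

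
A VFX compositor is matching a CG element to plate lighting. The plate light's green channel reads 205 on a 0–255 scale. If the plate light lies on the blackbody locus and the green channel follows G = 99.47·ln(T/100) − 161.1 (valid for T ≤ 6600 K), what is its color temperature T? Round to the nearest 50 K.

3950 K

ln t = (205 + 161.1) / 99.47 = 3.6805.
t = e^3.6805 = 39.666.
T = 100·t = 3967 K → 3950 K to the nearest 50 K.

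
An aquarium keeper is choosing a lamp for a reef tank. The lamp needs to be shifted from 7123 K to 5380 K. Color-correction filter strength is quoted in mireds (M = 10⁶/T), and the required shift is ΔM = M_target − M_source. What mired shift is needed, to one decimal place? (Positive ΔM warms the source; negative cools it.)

+45.5 mireds

M_source = 10⁶/7123 = 140.390; M_target = 10⁶/5380 = 185.874.
ΔM = 185.874 − 140.390 = 45.483 → +45.5 mireds, a warming shift.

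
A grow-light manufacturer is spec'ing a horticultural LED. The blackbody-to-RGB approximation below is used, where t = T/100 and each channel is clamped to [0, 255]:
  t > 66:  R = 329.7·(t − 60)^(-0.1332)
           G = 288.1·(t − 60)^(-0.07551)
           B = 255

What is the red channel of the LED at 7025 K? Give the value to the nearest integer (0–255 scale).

t = 7025/100 = 70.25; the t > 66 branch applies.
R = 329.7·(70.25 − 60)^(-0.1332) = 329.7·10.25^(-0.1332) = 329.7·0.73345 = 241.819.
Rounded: 242.

242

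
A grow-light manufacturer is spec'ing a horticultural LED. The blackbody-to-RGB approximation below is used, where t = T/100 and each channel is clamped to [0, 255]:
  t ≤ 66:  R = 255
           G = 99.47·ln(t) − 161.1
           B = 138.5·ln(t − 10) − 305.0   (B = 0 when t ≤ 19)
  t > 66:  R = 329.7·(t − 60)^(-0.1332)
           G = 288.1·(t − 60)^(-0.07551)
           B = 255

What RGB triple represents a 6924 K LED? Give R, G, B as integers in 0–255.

R=245, G=244, B=255

t = 6924/100 = 69.24; the t > 66 branch applies.
R = 329.7·(69.24 − 60)^(-0.1332) = 329.7·9.24^(-0.1332) = 329.7·0.74366 = 245.184.
G = 288.1·(69.24 − 60)^(-0.07551) = 288.1·9.24^(-0.07551) = 288.1·0.84544 = 243.571.
B = 255 by definition for t > 66.
Rounded: (245, 244, 255).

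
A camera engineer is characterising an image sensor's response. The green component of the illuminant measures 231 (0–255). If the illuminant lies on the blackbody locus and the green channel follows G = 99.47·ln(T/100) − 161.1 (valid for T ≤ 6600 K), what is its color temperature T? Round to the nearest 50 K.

5150 K

ln t = (231 + 161.1) / 99.47 = 3.9419.
t = e^3.9419 = 51.516.
T = 100·t = 5152 K → 5150 K to the nearest 50 K.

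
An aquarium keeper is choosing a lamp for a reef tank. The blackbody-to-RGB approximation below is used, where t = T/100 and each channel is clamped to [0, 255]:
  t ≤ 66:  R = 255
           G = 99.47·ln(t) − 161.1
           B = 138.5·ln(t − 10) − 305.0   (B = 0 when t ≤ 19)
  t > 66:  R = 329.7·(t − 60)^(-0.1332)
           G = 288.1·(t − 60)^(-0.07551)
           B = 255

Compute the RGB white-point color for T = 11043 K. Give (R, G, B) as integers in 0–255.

(196, 214, 255)

t = 11043/100 = 110.43; the t > 66 branch applies.
R = 329.7·(110.43 − 60)^(-0.1332) = 329.7·50.43^(-0.1332) = 329.7·0.59320 = 195.578.
G = 288.1·(110.43 − 60)^(-0.07551) = 288.1·50.43^(-0.07551) = 288.1·0.74376 = 214.276.
B = 255 by definition for t > 66.
Rounded: (196, 214, 255).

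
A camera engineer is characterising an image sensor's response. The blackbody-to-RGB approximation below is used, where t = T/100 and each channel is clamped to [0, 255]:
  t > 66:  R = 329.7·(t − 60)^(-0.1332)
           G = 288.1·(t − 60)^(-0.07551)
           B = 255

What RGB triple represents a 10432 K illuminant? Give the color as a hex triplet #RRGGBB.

t = 10432/100 = 104.32; the t > 66 branch applies.
R = 329.7·(104.32 − 60)^(-0.1332) = 329.7·44.32^(-0.1332) = 329.7·0.60349 = 198.972.
G = 288.1·(104.32 − 60)^(-0.07551) = 288.1·44.32^(-0.07551) = 288.1·0.75104 = 216.376.
B = 255 by definition for t > 66.
Rounded: (199, 216, 255).
In hex: #C7D8FF.

#C7D8FF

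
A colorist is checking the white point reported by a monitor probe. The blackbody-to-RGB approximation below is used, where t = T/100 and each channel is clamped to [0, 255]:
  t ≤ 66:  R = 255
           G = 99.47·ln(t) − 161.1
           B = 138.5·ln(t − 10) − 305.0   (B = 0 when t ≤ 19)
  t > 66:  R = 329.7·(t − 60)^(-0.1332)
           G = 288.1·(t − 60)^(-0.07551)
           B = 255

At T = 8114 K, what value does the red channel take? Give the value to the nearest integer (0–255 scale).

220

t = 8114/100 = 81.14; the t > 66 branch applies.
R = 329.7·(81.14 − 60)^(-0.1332) = 329.7·21.14^(-0.1332) = 329.7·0.66603 = 219.591.
Rounded: 220.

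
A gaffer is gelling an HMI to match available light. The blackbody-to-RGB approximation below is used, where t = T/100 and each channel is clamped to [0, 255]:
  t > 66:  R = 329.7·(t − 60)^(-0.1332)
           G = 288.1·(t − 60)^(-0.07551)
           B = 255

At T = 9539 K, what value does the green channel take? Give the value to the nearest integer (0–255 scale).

t = 9539/100 = 95.39; the t > 66 branch applies.
G = 288.1·(95.39 − 60)^(-0.07551) = 288.1·35.39^(-0.07551) = 288.1·0.76391 = 220.083.
Rounded: 220.

220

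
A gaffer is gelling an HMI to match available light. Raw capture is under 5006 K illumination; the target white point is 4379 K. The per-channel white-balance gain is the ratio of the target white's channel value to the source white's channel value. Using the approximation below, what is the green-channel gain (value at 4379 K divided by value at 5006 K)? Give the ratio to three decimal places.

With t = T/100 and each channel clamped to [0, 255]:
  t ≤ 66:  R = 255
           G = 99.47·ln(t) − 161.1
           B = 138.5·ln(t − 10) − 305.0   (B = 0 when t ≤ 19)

0.942

At 5006 K (t = 50.06):
  G = 99.47·ln 50.06 − 161.1 = 99.47·3.9132 − 161.1 = 228.148.
At 4379 K (t = 43.79):
  G = 99.47·ln 43.79 − 161.1 = 99.47·3.7794 − 161.1 = 214.837.
Gain = 214.837 / 228.148 = 0.9417 → 0.942.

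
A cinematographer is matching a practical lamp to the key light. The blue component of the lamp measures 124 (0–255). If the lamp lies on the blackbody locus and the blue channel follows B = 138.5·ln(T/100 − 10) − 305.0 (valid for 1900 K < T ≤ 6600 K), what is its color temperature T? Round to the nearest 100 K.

3200 K

ln(t − 10) = (124 + 305.0) / 138.5 = 3.0975.
t − 10 = e^3.0975 = 22.142, so t = 32.142.
T = 100·t = 3214 K → 3200 K to the nearest 100 K.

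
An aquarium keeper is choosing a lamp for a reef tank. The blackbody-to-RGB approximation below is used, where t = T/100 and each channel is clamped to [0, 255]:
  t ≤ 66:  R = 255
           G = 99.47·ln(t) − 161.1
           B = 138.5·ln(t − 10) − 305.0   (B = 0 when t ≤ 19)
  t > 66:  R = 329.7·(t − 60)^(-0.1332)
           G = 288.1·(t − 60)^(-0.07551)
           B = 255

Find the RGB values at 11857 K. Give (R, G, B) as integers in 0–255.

(192, 212, 255)

t = 11857/100 = 118.57; the t > 66 branch applies.
R = 329.7·(118.57 − 60)^(-0.1332) = 329.7·58.57^(-0.1332) = 329.7·0.58149 = 191.719.
G = 288.1·(118.57 − 60)^(-0.07551) = 288.1·58.57^(-0.07551) = 288.1·0.73540 = 211.868.
B = 255 by definition for t > 66.
Rounded: (192, 212, 255).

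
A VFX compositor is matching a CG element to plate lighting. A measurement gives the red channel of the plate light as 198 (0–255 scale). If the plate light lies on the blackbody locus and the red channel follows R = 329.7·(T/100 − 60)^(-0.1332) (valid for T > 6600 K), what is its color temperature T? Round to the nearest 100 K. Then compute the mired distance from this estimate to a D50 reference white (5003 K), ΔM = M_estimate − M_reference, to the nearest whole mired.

(t − 60)^(-0.1332) = 198/329.7 = 0.60055.
t − 60 = 0.60055^(1/-0.1332) = 0.60055^(-7.508) = 45.980, so t = 105.980.
T = 100·t = 10598 K → 10600 K to the nearest 100 K.
M_estimate = 10⁶/10600 = 94.34; M_reference = 10⁶/5003 = 199.88.
ΔM = 94.34 − 199.88 = -105.54 → -106 mireds.

-106 mireds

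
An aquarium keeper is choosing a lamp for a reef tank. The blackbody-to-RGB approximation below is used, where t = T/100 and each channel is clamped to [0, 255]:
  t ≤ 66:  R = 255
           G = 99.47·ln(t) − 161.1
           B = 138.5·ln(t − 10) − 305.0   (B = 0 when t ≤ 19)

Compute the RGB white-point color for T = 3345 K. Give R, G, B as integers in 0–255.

t = 3345/100 = 33.45; the t ≤ 66 branch applies.
R = 255 by definition for t ≤ 66.
G = 99.47·ln 33.45 − 161.1 = 99.47·3.5101 − 161.1 = 188.045.
B = 138.5·ln(33.45 − 10) − 305.0 = 138.5·ln 23.45 − 305.0 = 138.5·3.1549 − 305.0 = 131.950.
Rounded: (255, 188, 132).

R=255, G=188, B=132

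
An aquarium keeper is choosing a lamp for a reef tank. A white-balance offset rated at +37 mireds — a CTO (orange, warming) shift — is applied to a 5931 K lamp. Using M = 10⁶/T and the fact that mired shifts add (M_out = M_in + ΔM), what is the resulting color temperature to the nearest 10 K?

4860 K

M_in = 10⁶/5931 = 168.61 mireds.
M_out = 168.61 + (+37) = 205.61 mireds.
T_out = 10⁶/205.61 = 4863.7 K → 4860 K.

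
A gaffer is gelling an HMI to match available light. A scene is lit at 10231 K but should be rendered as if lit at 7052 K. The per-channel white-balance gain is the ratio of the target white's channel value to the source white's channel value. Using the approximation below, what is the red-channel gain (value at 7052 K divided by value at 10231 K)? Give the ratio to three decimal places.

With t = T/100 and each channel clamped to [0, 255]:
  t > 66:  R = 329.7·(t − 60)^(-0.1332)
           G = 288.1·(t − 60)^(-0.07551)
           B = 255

At 10231 K (t = 102.31):
  R = 329.7·(102.31 − 60)^(-0.1332) = 329.7·42.31^(-0.1332) = 329.7·0.60724 = 200.206.
At 7052 K (t = 70.52):
  R = 329.7·(70.52 − 60)^(-0.1332) = 329.7·10.52^(-0.1332) = 329.7·0.73092 = 240.983.
Gain = 240.983 / 200.206 = 1.2037 → 1.204.

1.204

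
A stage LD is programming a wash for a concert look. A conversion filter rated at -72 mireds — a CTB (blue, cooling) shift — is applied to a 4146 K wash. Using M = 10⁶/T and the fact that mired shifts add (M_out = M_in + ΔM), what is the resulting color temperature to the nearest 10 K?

5910 K

M_in = 10⁶/4146 = 241.20 mireds.
M_out = 241.20 + (-72) = 169.20 mireds.
T_out = 10⁶/169.20 = 5910.3 K → 5910 K.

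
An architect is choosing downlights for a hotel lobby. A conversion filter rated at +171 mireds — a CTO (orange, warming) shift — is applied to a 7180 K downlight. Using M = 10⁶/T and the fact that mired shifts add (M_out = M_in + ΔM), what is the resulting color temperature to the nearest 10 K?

3220 K

M_in = 10⁶/7180 = 139.28 mireds.
M_out = 139.28 + (+171) = 310.28 mireds.
T_out = 10⁶/310.28 = 3222.9 K → 3220 K.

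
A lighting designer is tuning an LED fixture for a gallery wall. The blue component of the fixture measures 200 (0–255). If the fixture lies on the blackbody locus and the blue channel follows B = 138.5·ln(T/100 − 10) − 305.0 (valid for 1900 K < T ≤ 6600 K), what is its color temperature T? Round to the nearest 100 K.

4800 K

ln(t − 10) = (200 + 305.0) / 138.5 = 3.6462.
t − 10 = e^3.6462 = 38.329, so t = 48.329.
T = 100·t = 4833 K → 4800 K to the nearest 100 K.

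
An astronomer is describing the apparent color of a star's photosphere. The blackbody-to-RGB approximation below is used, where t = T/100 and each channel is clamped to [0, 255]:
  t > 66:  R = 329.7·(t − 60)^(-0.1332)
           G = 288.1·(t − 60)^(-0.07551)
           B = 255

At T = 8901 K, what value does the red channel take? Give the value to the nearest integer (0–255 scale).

211

t = 8901/100 = 89.01; the t > 66 branch applies.
R = 329.7·(89.01 − 60)^(-0.1332) = 329.7·29.01^(-0.1332) = 329.7·0.63854 = 210.527.
Rounded: 211.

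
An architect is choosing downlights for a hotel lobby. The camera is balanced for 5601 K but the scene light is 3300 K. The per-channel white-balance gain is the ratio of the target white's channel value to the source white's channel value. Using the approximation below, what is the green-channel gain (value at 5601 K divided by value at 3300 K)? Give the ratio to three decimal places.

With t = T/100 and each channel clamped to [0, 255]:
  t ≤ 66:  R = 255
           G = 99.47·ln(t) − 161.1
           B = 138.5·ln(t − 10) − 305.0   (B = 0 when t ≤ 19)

1.282

At 3300 K (t = 33):
  G = 99.47·ln 33 − 161.1 = 99.47·3.4965 − 161.1 = 186.698.
At 5601 K (t = 56.01):
  G = 99.47·ln 56.01 − 161.1 = 99.47·4.0255 − 161.1 = 239.319.
Gain = 239.319 / 186.698 = 1.2819 → 1.282.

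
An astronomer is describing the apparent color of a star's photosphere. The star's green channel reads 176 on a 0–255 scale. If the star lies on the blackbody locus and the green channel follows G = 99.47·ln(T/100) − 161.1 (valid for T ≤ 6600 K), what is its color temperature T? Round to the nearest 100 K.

3000 K

ln t = (176 + 161.1) / 99.47 = 3.3890.
t = e^3.3890 = 29.635.
T = 100·t = 2964 K → 3000 K to the nearest 100 K.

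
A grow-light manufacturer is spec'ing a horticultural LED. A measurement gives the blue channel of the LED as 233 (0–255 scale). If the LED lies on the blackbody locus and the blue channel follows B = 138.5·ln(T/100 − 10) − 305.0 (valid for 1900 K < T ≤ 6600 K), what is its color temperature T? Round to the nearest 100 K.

5900 K

ln(t − 10) = (233 + 305.0) / 138.5 = 3.8845.
t − 10 = e^3.8845 = 48.641, so t = 58.641.
T = 100·t = 5864 K → 5900 K to the nearest 100 K.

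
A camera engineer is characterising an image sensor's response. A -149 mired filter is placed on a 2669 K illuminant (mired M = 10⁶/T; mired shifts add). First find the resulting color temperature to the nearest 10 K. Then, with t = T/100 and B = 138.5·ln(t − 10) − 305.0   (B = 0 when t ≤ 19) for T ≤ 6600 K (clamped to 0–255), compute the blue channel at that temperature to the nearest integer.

185

M_in = 10⁶/2669 = 374.67; M_out = 374.67 + (-149) = 225.67.
T_out = 10⁶/225.67 = 4431.2 K → 4430 K; t = 44.3.
B = 138.5·ln(44.3 − 10) − 305.0 = 138.5·ln 34.3 − 305.0 = 138.5·3.5351 − 305.0 = 184.618.
Rounded: 185.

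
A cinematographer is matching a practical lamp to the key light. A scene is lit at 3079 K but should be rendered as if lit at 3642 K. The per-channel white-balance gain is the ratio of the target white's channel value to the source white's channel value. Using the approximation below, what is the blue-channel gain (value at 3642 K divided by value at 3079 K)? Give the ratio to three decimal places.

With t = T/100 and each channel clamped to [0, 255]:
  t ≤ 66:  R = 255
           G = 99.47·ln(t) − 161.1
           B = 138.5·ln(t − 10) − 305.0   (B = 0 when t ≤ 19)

At 3079 K (t = 30.79):
  B = 138.5·ln(30.79 − 10) − 305.0 = 138.5·ln 20.79 − 305.0 = 138.5·3.0345 − 305.0 = 115.274.
At 3642 K (t = 36.42):
  B = 138.5·ln(36.42 − 10) − 305.0 = 138.5·ln 26.42 − 305.0 = 138.5·3.2741 − 305.0 = 148.466.
Gain = 148.466 / 115.274 = 1.2879 → 1.288.

1.288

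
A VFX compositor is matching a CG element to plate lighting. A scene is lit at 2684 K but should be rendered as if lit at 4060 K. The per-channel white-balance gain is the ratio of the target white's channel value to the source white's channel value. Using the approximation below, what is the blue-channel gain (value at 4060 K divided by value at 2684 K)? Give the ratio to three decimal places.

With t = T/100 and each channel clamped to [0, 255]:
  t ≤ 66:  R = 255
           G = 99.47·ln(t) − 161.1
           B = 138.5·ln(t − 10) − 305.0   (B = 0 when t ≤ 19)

At 2684 K (t = 26.84):
  B = 138.5·ln(26.84 − 10) − 305.0 = 138.5·ln 16.84 − 305.0 = 138.5·2.8238 − 305.0 = 86.090.
At 4060 K (t = 40.6):
  B = 138.5·ln(40.6 − 10) − 305.0 = 138.5·ln 30.6 − 305.0 = 138.5·3.4210 − 305.0 = 168.809.
Gain = 168.809 / 86.090 = 1.9608 → 1.961.

1.961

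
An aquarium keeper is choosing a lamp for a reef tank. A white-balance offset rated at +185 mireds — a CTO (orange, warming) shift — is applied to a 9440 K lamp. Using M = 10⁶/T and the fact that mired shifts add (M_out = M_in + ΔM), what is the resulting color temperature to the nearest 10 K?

M_in = 10⁶/9440 = 105.93 mireds.
M_out = 105.93 + (+185) = 290.93 mireds.
T_out = 10⁶/290.93 = 3437.2 K → 3440 K.

3440 K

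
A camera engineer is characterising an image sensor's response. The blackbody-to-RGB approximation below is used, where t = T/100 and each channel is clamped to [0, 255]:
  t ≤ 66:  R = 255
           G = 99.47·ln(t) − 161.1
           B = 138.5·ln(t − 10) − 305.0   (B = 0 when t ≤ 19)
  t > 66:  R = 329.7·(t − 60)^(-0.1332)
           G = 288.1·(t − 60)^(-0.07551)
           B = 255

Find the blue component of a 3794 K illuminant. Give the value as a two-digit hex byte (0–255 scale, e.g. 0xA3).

t = 3794/100 = 37.94; the t ≤ 66 branch applies.
B = 138.5·ln(37.94 − 10) − 305.0 = 138.5·ln 27.94 − 305.0 = 138.5·3.3301 − 305.0 = 156.213.
Rounded: 156; in hex, 0x9C.

0x9C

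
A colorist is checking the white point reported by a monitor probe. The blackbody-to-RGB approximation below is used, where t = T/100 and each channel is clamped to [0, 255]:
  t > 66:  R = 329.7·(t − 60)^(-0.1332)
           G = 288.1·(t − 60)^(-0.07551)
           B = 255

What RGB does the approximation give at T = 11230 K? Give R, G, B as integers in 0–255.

t = 11230/100 = 112.3; the t > 66 branch applies.
R = 329.7·(112.3 − 60)^(-0.1332) = 329.7·52.3^(-0.1332) = 329.7·0.59033 = 194.632.
G = 288.1·(112.3 − 60)^(-0.07551) = 288.1·52.3^(-0.07551) = 288.1·0.74171 = 213.688.
B = 255 by definition for t > 66.
Rounded: (195, 214, 255).

R=195, G=214, B=255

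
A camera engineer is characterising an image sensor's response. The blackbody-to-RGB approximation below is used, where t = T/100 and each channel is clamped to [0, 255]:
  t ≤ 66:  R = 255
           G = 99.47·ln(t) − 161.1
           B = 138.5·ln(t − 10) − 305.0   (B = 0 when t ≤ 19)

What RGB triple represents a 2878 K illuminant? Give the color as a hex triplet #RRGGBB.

#FFAD65

t = 2878/100 = 28.78; the t ≤ 66 branch applies.
R = 255 by definition for t ≤ 66.
G = 99.47·ln 28.78 − 161.1 = 99.47·3.3597 − 161.1 = 173.087.
B = 138.5·ln(28.78 − 10) − 305.0 = 138.5·ln 18.78 − 305.0 = 138.5·2.9328 − 305.0 = 101.192.
Rounded: (255, 173, 101).
In hex: #FFAD65.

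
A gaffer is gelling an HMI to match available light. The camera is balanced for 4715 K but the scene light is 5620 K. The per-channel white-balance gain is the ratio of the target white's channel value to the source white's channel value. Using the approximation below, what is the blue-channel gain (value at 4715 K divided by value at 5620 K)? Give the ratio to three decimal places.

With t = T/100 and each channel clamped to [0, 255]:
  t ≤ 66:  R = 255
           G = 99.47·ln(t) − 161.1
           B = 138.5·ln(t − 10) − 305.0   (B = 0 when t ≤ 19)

At 5620 K (t = 56.2):
  B = 138.5·ln(56.2 − 10) − 305.0 = 138.5·ln 46.2 − 305.0 = 138.5·3.8330 − 305.0 = 225.868.
At 4715 K (t = 47.15):
  B = 138.5·ln(47.15 − 10) − 305.0 = 138.5·ln 37.15 − 305.0 = 138.5·3.6150 − 305.0 = 195.672.
Gain = 195.672 / 225.868 = 0.8663 → 0.866.

0.866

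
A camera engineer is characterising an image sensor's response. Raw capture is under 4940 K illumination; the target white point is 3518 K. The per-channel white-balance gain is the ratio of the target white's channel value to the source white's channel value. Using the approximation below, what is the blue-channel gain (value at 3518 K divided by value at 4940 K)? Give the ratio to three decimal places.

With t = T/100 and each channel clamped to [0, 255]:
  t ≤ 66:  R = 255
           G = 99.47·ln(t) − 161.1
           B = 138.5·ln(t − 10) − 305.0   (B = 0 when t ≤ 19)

0.696

At 4940 K (t = 49.4):
  B = 138.5·ln(49.4 − 10) − 305.0 = 138.5·ln 39.4 − 305.0 = 138.5·3.6738 − 305.0 = 203.817.
At 3518 K (t = 35.18):
  B = 138.5·ln(35.18 − 10) − 305.0 = 138.5·ln 25.18 − 305.0 = 138.5·3.2261 − 305.0 = 141.808.
Gain = 141.808 / 203.817 = 0.6958 → 0.696.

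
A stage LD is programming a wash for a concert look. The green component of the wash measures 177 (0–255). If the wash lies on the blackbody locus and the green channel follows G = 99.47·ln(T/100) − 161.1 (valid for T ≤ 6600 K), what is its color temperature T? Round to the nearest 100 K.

ln t = (177 + 161.1) / 99.47 = 3.3990.
t = e^3.3990 = 29.935.
T = 100·t = 2993 K → 3000 K to the nearest 100 K.

3000 K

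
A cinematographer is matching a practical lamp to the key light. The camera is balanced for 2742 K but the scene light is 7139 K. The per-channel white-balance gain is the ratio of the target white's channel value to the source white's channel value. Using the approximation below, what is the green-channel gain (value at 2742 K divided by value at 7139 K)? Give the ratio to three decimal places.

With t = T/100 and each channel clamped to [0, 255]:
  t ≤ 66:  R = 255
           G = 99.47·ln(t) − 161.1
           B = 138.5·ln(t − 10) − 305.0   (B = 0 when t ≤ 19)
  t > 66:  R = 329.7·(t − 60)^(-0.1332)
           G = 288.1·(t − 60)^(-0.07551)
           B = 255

At 7139 K (t = 71.39):
  G = 288.1·(71.39 − 60)^(-0.07551) = 288.1·11.39^(-0.07551) = 288.1·0.83219 = 239.754.
At 2742 K (t = 27.42):
  G = 99.47·ln 27.42 − 161.1 = 99.47·3.3113 − 161.1 = 168.272.
Gain = 168.272 / 239.754 = 0.7019 → 0.702.

0.702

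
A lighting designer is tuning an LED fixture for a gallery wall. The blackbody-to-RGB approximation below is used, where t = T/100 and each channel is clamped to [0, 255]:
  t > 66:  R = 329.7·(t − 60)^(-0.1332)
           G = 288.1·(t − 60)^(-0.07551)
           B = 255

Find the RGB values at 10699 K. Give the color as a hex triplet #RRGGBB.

t = 10699/100 = 106.99; the t > 66 branch applies.
R = 329.7·(106.99 − 60)^(-0.1332) = 329.7·46.99^(-0.1332) = 329.7·0.59881 = 197.428.
G = 288.1·(106.99 − 60)^(-0.07551) = 288.1·46.99^(-0.07551) = 288.1·0.74773 = 215.422.
B = 255 by definition for t > 66.
Rounded: (197, 215, 255).
In hex: #C5D7FF.

#C5D7FF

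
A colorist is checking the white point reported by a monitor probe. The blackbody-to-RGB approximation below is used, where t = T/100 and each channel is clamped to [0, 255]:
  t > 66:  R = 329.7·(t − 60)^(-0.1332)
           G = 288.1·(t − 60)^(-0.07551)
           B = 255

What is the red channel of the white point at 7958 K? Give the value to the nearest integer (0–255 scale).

t = 7958/100 = 79.58; the t > 66 branch applies.
R = 329.7·(79.58 − 60)^(-0.1332) = 329.7·19.58^(-0.1332) = 329.7·0.67287 = 221.845.
Rounded: 222.

222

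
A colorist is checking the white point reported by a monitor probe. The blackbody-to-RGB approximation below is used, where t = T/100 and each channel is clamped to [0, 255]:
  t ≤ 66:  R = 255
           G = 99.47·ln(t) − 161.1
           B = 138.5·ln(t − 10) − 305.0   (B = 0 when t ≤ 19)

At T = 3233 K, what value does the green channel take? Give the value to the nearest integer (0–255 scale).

185

t = 3233/100 = 32.33; the t ≤ 66 branch applies.
G = 99.47·ln 32.33 − 161.1 = 99.47·3.4760 − 161.1 = 184.657.
Rounded: 185.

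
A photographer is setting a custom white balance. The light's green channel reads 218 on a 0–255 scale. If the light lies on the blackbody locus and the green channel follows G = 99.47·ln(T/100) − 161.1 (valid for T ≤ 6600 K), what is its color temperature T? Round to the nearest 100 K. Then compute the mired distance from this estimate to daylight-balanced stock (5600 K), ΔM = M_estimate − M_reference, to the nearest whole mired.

ln t = (218 + 161.1) / 99.47 = 3.8112.
t = e^3.8112 = 45.205.
T = 100·t = 4520 K → 4500 K to the nearest 100 K.
M_estimate = 10⁶/4500 = 222.22; M_reference = 10⁶/5600 = 178.57.
ΔM = 222.22 − 178.57 = 43.65 → +44 mireds.

+44 mireds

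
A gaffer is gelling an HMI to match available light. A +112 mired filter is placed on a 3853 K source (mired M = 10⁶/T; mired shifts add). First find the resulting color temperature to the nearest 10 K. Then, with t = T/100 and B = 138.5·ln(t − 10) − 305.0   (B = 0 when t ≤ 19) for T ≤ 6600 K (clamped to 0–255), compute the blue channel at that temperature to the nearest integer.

87

M_in = 10⁶/3853 = 259.54; M_out = 259.54 + (+112) = 371.54.
T_out = 10⁶/371.54 = 2691.5 K → 2690 K; t = 26.9.
B = 138.5·ln(26.9 − 10) − 305.0 = 138.5·ln 16.9 − 305.0 = 138.5·2.8273 − 305.0 = 86.583.
Rounded: 87.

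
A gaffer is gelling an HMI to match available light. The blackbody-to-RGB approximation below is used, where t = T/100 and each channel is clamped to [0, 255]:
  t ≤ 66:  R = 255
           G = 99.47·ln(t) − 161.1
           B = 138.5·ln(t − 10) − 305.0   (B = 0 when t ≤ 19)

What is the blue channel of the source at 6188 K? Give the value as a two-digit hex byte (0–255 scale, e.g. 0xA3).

t = 6188/100 = 61.88; the t ≤ 66 branch applies.
B = 138.5·ln(61.88 − 10) − 305.0 = 138.5·ln 51.88 − 305.0 = 138.5·3.9489 − 305.0 = 241.927.
Rounded: 242; in hex, 0xF2.

0xF2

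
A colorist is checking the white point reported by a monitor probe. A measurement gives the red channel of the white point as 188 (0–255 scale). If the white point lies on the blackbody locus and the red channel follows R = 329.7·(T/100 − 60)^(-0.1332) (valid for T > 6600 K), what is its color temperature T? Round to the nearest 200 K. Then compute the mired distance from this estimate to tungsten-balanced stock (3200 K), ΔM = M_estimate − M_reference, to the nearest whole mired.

(t − 60)^(-0.1332) = 188/329.7 = 0.57022.
t − 60 = 0.57022^(1/-0.1332) = 0.57022^(-7.508) = 67.848, so t = 127.848.
T = 100·t = 12785 K → 12800 K to the nearest 200 K.
M_estimate = 10⁶/12800 = 78.12; M_reference = 10⁶/3200 = 312.50.
ΔM = 78.12 − 312.50 = -234.38 → -234 mireds.

-234 mireds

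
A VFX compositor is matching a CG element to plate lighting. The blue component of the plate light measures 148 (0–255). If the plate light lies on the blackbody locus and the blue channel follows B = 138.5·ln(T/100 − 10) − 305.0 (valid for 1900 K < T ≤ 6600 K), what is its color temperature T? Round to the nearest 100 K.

3600 K

ln(t − 10) = (148 + 305.0) / 138.5 = 3.2708.
t − 10 = e^3.2708 = 26.331, so t = 36.331.
T = 100·t = 3633 K → 3600 K to the nearest 100 K.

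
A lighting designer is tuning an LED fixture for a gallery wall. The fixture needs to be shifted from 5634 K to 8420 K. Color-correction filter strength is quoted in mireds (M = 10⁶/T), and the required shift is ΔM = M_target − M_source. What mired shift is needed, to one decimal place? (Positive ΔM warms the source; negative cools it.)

M_source = 10⁶/5634 = 177.494; M_target = 10⁶/8420 = 118.765.
ΔM = 118.765 − 177.494 = -58.729 → -58.7 mireds, a cooling shift.

-58.7 mireds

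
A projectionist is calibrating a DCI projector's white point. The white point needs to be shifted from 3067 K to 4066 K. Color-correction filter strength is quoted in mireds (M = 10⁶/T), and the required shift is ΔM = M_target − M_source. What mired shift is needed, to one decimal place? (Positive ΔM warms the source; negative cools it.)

M_source = 10⁶/3067 = 326.052; M_target = 10⁶/4066 = 245.942.
ΔM = 245.942 − 326.052 = -80.110 → -80.1 mireds, a cooling shift.

-80.1 mireds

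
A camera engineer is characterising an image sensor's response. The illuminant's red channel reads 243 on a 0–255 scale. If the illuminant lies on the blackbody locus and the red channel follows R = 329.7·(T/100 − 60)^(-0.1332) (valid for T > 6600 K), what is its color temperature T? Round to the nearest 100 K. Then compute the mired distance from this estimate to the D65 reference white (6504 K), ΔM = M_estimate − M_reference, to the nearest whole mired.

(t − 60)^(-0.1332) = 243/329.7 = 0.73703.
t − 60 = 0.73703^(1/-0.1332) = 0.73703^(-7.508) = 9.882, so t = 69.882.
T = 100·t = 6988 K → 7000 K to the nearest 100 K.
M_estimate = 10⁶/7000 = 142.86; M_reference = 10⁶/6504 = 153.75.
ΔM = 142.86 − 153.75 = -10.89 → -11 mireds.

-11 mireds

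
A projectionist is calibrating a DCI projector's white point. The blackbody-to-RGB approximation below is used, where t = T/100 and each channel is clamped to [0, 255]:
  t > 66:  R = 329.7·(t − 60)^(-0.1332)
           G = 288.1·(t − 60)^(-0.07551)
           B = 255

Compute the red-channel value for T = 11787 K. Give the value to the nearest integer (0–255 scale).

t = 11787/100 = 117.87; the t > 66 branch applies.
R = 329.7·(117.87 − 60)^(-0.1332) = 329.7·57.87^(-0.1332) = 329.7·0.58243 = 192.026.
Rounded: 192.

192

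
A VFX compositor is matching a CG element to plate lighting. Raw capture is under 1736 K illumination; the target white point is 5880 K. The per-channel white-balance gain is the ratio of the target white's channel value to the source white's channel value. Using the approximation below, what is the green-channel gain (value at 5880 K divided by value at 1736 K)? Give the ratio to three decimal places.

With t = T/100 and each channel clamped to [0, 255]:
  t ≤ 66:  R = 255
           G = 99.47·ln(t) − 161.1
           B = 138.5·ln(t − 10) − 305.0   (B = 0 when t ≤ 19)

1.988

At 1736 K (t = 17.36):
  G = 99.47·ln 17.36 − 161.1 = 99.47·2.8542 − 161.1 = 122.804.
At 5880 K (t = 58.8):
  G = 99.47·ln 58.8 − 161.1 = 99.47·4.0741 − 161.1 = 244.155.
Gain = 244.155 / 122.804 = 1.9882 → 1.988.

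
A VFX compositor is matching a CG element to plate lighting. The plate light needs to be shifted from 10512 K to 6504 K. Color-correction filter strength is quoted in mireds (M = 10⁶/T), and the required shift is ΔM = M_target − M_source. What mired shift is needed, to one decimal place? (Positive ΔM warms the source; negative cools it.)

+58.6 mireds

M_source = 10⁶/10512 = 95.129; M_target = 10⁶/6504 = 153.752.
ΔM = 153.752 − 95.129 = 58.622 → +58.6 mireds, a warming shift.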